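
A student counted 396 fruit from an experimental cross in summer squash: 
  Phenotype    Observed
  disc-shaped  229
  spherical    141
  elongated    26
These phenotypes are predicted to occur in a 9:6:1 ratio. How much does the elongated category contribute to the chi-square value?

Total ratio parts = 16. Expected numbers out of 396:
  disc-shaped: 396 × 9/16 = 222.75
  spherical: 396 × 6/16 = 148.5
  elongated: 396 × 1/16 = 24.75
Contribution of elongated: (26 − 24.75)² / 24.75 = 0.0631

0.063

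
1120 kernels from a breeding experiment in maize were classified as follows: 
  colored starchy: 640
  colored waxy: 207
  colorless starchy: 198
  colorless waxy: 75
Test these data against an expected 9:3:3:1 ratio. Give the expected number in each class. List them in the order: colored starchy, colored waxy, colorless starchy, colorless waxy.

630, 210, 210, 70

Expected counts for N = 1120 under a 9:3:3:1 ratio (total parts = 16):
  colored starchy: 1120 × 9/16 = 630
  colored waxy: 1120 × 3/16 = 210
  colorless starchy: 1120 × 3/16 = 210
  colorless waxy: 1120 × 1/16 = 70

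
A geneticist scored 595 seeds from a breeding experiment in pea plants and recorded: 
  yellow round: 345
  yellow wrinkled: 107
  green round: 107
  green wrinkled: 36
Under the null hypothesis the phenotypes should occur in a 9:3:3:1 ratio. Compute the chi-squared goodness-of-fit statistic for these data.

0.729

Total ratio parts = 16. Expected numbers out of 595:
  yellow round: 595 × 9/16 = 334.6875
  yellow wrinkled: 595 × 3/16 = 111.5625
  green round: 595 × 3/16 = 111.5625
  green wrinkled: 595 × 1/16 = 37.1875
χ² = Σ (O − E)² / E
  yellow round: (345 − 334.6875)² / 334.6875 = 0.3178
  yellow wrinkled: (107 − 111.5625)² / 111.5625 = 0.1866
  green round: (107 − 111.5625)² / 111.5625 = 0.1866
  green wrinkled: (36 − 37.1875)² / 37.1875 = 0.0379
χ² = 0.3178 + 0.1866 + 0.1866 + 0.0379 = 0.7289 ≈ 0.729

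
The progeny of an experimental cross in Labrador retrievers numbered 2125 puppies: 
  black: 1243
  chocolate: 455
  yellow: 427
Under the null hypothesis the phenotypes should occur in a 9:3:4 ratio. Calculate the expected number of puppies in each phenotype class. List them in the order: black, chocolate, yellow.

1195.3125, 398.4375, 531.25

Expected counts for N = 2125 under a 9:3:4 ratio (total parts = 16):
  black: 2125 × 9/16 = 1195.3125
  chocolate: 2125 × 3/16 = 398.4375
  yellow: 2125 × 4/16 = 531.25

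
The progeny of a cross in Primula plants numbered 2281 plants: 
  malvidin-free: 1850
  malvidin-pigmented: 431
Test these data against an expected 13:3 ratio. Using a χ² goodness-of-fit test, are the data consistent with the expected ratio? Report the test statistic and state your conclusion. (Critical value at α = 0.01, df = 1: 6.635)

0.032; consistent

The 13:3 ratio has 16 parts, so with N = 2281 the expected counts are:
  malvidin-free: 2281 × 13/16 = 1853.3125
  malvidin-pigmented: 2281 × 3/16 = 427.6875
χ² = Σ (O − E)² / E
  malvidin-free: (1850 − 1853.3125)² / 1853.3125 = 0.0059
  malvidin-pigmented: (431 − 427.6875)² / 427.6875 = 0.0257
χ² = 0.0059 + 0.0257 = 0.0316 ≈ 0.032
Degrees of freedom = 2 − 1 = 1; critical value at α = 0.01 is 6.635.
Since 0.032 < 6.635, we fail to reject the null hypothesis — the data are consistent with the 13:3 ratio.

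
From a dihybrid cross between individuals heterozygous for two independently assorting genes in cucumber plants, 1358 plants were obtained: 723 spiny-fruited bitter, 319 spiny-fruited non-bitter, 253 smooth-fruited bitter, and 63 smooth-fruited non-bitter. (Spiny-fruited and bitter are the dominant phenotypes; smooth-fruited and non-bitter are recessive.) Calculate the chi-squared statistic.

24.111

A dihybrid F₂ with independent assortment and complete dominance at both loci gives a 9:3:3:1 phenotypic ratio.
Total ratio parts = 16. Expected numbers out of 1358:
  spiny-fruited bitter: 1358 × 9/16 = 763.875
  spiny-fruited non-bitter: 1358 × 3/16 = 254.625
  smooth-fruited bitter: 1358 × 3/16 = 254.625
  smooth-fruited non-bitter: 1358 × 1/16 = 84.875
χ² = Σ (O − E)² / E
  spiny-fruited bitter: (723 − 763.875)² / 763.875 = 2.1872
  spiny-fruited non-bitter: (319 − 254.625)² / 254.625 = 16.2755
  smooth-fruited bitter: (253 − 254.625)² / 254.625 = 0.0104
  smooth-fruited non-bitter: (63 − 84.875)² / 84.875 = 5.6379
χ² = 2.1872 + 16.2755 + 0.0104 + 5.6379 = 24.111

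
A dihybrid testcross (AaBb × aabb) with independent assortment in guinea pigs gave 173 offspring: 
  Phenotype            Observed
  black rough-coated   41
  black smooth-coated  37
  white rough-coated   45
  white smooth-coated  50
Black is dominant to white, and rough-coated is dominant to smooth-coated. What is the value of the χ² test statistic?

A dihybrid testcross with independent assortment gives a 1:1:1:1 ratio.
The 1:1:1:1 ratio has 4 parts, so with N = 173 the expected counts are:
  black rough-coated: 173 × 1/4 = 43.25
  black smooth-coated: 173 × 1/4 = 43.25
  white rough-coated: 173 × 1/4 = 43.25
  white smooth-coated: 173 × 1/4 = 43.25
χ² = Σ (O − E)² / E
  black rough-coated: (41 − 43.25)² / 43.25 = 0.1171
  black smooth-coated: (37 − 43.25)² / 43.25 = 0.9032
  white rough-coated: (45 − 43.25)² / 43.25 = 0.0708
  white smooth-coated: (50 − 43.25)² / 43.25 = 1.0535
χ² = 0.1171 + 0.9032 + 0.0708 + 1.0535 = 2.1446 ≈ 2.145

2.145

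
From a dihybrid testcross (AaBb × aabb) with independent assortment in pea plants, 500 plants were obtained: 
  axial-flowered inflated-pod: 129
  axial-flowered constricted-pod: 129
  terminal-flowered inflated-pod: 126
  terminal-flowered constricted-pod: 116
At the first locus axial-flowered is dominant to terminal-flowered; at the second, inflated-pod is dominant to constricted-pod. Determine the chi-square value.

A dihybrid testcross with independent assortment gives a 1:1:1:1 ratio.
Expected counts for N = 500 under a 1:1:1:1 ratio (total parts = 4):
  axial-flowered inflated-pod: 500 × 1/4 = 125
  axial-flowered constricted-pod: 500 × 1/4 = 125
  terminal-flowered inflated-pod: 500 × 1/4 = 125
  terminal-flowered constricted-pod: 500 × 1/4 = 125
χ² = Σ (O − E)² / E
  axial-flowered inflated-pod: (129 − 125)² / 125 = 0.1280
  axial-flowered constricted-pod: (129 − 125)² / 125 = 0.1280
  terminal-flowered inflated-pod: (126 − 125)² / 125 = 0.0080
  terminal-flowered constricted-pod: (116 − 125)² / 125 = 0.6480
χ² = 0.1280 + 0.1280 + 0.0080 + 0.6480 = 0.912

0.912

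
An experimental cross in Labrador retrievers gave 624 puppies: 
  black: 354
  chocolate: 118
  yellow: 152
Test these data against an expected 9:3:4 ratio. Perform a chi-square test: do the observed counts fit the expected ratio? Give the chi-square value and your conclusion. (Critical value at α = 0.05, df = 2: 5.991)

0.137; consistent

Under the 9:3:4 hypothesis (Σ ratio = 16, N = 624):
  black: 624 × 9/16 = 351
  chocolate: 624 × 3/16 = 117
  yellow: 624 × 4/16 = 156
χ² = Σ (O − E)² / E
  black: (354 − 351)² / 351 = 0.0256
  chocolate: (118 − 117)² / 117 = 0.0085
  yellow: (152 − 156)² / 156 = 0.1026
χ² = 0.0256 + 0.0085 + 0.1026 = 0.1367 ≈ 0.137
Degrees of freedom = 3 − 1 = 2; critical value at α = 0.05 is 5.991.
Since 0.137 < 5.991, we fail to reject the null hypothesis — the data are consistent with the 9:3:4 ratio.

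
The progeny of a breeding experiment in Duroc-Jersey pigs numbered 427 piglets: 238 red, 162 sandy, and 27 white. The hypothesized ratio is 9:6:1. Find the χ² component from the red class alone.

0.020

The 9:6:1 ratio has 16 parts, so with N = 427 the expected counts are:
  red: 427 × 9/16 = 240.1875
  sandy: 427 × 6/16 = 160.125
  white: 427 × 1/16 = 26.6875
Contribution of red: (238 − 240.1875)² / 240.1875 = 0.0199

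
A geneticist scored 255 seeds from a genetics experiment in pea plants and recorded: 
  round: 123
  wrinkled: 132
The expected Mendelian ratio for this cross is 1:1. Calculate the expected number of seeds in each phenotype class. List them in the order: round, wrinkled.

127.5, 127.5

The 1:1 ratio has 2 parts, so with N = 255 the expected counts are:
  round: 255 × 1/2 = 127.5
  wrinkled: 255 × 1/2 = 127.5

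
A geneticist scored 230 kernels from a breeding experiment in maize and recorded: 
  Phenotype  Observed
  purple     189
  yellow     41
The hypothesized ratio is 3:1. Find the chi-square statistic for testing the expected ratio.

Expected counts for N = 230 under a 3:1 ratio (total parts = 4):
  purple: 230 × 3/4 = 172.5
  yellow: 230 × 1/4 = 57.5
χ² = Σ (O − E)² / E
  purple: (189 − 172.5)² / 172.5 = 1.5783
  yellow: (41 − 57.5)² / 57.5 = 4.7348
χ² = 1.5783 + 4.7348 = 6.3131 ≈ 6.313

6.313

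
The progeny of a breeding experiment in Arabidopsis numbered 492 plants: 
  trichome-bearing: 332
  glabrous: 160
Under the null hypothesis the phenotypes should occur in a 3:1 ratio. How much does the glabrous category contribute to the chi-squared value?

11.130

Expected counts for N = 492 under a 3:1 ratio (total parts = 4):
  trichome-bearing: 492 × 3/4 = 369
  glabrous: 492 × 1/4 = 123
Contribution of glabrous: (160 − 123)² / 123 = 11.1301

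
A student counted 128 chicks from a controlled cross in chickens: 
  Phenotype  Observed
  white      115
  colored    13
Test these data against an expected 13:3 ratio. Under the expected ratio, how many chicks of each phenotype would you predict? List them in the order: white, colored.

104, 24

Total ratio parts = 16. Expected numbers out of 128:
  white: 128 × 13/16 = 104
  colored: 128 × 3/16 = 24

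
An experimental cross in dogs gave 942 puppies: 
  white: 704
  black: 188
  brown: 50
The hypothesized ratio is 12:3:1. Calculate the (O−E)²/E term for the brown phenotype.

Total ratio parts = 16. Expected numbers out of 942:
  white: 942 × 12/16 = 706.5
  black: 942 × 3/16 = 176.625
  brown: 942 × 1/16 = 58.875
Contribution of brown: (50 − 58.875)² / 58.875 = 1.3378

1.338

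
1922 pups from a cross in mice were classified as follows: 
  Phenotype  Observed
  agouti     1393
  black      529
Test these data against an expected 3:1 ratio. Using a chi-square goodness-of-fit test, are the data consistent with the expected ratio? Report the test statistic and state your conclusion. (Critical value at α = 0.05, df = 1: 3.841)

Total ratio parts = 4. Expected numbers out of 1922:
  agouti: 1922 × 3/4 = 1441.5
  black: 1922 × 1/4 = 480.5
χ² = Σ (O − E)² / E
  agouti: (1393 − 1441.5)² / 1441.5 = 1.6318
  black: (529 − 480.5)² / 480.5 = 4.8954
χ² = 1.6318 + 4.8954 = 6.5272 ≈ 6.527
Degrees of freedom = 2 − 1 = 1; critical value at α = 0.05 is 3.841.
Since 6.527 > 3.841, we reject the null hypothesis — the data do not fit the 3:1 ratio.

6.527; not consistent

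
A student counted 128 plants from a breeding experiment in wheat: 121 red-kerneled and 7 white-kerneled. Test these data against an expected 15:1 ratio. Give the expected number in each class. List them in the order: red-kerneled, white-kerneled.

120, 8

Under the 15:1 hypothesis (Σ ratio = 16, N = 128):
  red-kerneled: 128 × 15/16 = 120
  white-kerneled: 128 × 1/16 = 8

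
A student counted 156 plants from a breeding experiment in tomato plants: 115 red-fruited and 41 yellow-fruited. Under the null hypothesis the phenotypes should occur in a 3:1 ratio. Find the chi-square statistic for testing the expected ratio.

Under the 3:1 hypothesis (Σ ratio = 4, N = 156):
  red-fruited: 156 × 3/4 = 117
  yellow-fruited: 156 × 1/4 = 39
χ² = Σ (O − E)² / E
  red-fruited: (115 − 117)² / 117 = 0.0342
  yellow-fruited: (41 − 39)² / 39 = 0.1026
χ² = 0.0342 + 0.1026 = 0.1368 ≈ 0.137

0.137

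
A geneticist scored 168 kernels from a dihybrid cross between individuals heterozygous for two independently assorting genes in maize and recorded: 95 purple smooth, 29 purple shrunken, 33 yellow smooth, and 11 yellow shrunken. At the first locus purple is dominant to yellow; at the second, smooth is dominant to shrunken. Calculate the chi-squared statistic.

A dihybrid F₂ with independent assortment and complete dominance at both loci gives a 9:3:3:1 phenotypic ratio.
Expected counts for N = 168 under a 9:3:3:1 ratio (total parts = 16):
  purple smooth: 168 × 9/16 = 94.5
  purple shrunken: 168 × 3/16 = 31.5
  yellow smooth: 168 × 3/16 = 31.5
  yellow shrunken: 168 × 1/16 = 10.5
χ² = Σ (O − E)² / E
  purple smooth: (95 − 94.5)² / 94.5 = 0.0026
  purple shrunken: (29 − 31.5)² / 31.5 = 0.1984
  yellow smooth: (33 − 31.5)² / 31.5 = 0.0714
  yellow shrunken: (11 − 10.5)² / 10.5 = 0.0238
χ² = 0.0026 + 0.1984 + 0.0714 + 0.0238 = 0.2962 ≈ 0.296

0.296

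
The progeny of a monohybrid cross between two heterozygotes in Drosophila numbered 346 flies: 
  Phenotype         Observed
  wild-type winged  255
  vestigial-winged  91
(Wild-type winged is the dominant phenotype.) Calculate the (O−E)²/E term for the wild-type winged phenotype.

For a monohybrid cross between heterozygotes with complete dominance, the expected phenotypic ratio is 3:1.
The 3:1 ratio has 4 parts, so with N = 346 the expected counts are:
  wild-type winged: 346 × 3/4 = 259.5
  vestigial-winged: 346 × 1/4 = 86.5
Contribution of wild-type winged: (255 − 259.5)² / 259.5 = 0.0780

0.078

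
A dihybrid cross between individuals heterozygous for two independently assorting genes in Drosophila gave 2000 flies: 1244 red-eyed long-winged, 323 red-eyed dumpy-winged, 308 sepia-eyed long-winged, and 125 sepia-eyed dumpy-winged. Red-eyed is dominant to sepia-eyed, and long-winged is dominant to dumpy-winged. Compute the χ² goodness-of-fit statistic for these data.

31.769

A dihybrid F₂ with independent assortment and complete dominance at both loci gives a 9:3:3:1 phenotypic ratio.
Expected counts for N = 2000 under a 9:3:3:1 ratio (total parts = 16):
  red-eyed long-winged: 2000 × 9/16 = 1125
  red-eyed dumpy-winged: 2000 × 3/16 = 375
  sepia-eyed long-winged: 2000 × 3/16 = 375
  sepia-eyed dumpy-winged: 2000 × 1/16 = 125
χ² = Σ (O − E)² / E
  red-eyed long-winged: (1244 − 1125)² / 1125 = 12.5876
  red-eyed dumpy-winged: (323 − 375)² / 375 = 7.2107
  sepia-eyed long-winged: (308 − 375)² / 375 = 11.9707
  sepia-eyed dumpy-winged: (125 − 125)² / 125 = 0.0000
χ² = 12.5876 + 7.2107 + 11.9707 + 0.0000 = 31.769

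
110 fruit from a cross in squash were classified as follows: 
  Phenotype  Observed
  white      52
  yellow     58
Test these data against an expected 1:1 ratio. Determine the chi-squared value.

0.327

The 1:1 ratio has 2 parts, so with N = 110 the expected counts are:
  white: 110 × 1/2 = 55
  yellow: 110 × 1/2 = 55
χ² = Σ (O − E)² / E
  white: (52 − 55)² / 55 = 0.1636
  yellow: (58 − 55)² / 55 = 0.1636
χ² = 0.1636 + 0.1636 = 0.3272 ≈ 0.327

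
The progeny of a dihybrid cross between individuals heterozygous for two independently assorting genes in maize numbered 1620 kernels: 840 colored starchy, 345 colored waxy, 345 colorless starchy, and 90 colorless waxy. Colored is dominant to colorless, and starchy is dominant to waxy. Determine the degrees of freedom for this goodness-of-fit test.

3

A dihybrid F₂ with independent assortment and complete dominance at both loci gives a 9:3:3:1 phenotypic ratio.
A goodness-of-fit test with 4 phenotype classes has df = 4 − 1 = 3.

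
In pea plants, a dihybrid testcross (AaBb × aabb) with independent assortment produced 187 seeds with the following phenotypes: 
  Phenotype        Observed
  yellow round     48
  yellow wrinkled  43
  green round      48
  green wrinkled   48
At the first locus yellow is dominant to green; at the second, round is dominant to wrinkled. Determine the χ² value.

0.401

A dihybrid testcross with independent assortment gives a 1:1:1:1 ratio.
The 1:1:1:1 ratio has 4 parts, so with N = 187 the expected counts are:
  yellow round: 187 × 1/4 = 46.75
  yellow wrinkled: 187 × 1/4 = 46.75
  green round: 187 × 1/4 = 46.75
  green wrinkled: 187 × 1/4 = 46.75
χ² = Σ (O − E)² / E
  yellow round: (48 − 46.75)² / 46.75 = 0.0334
  yellow wrinkled: (43 − 46.75)² / 46.75 = 0.3008
  green round: (48 − 46.75)² / 46.75 = 0.0334
  green wrinkled: (48 − 46.75)² / 46.75 = 0.0334
χ² = 0.0334 + 0.3008 + 0.0334 + 0.0334 = 0.401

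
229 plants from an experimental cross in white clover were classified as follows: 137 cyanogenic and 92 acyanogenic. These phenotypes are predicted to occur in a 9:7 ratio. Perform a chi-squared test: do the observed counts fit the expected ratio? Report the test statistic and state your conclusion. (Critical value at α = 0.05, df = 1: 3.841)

Expected counts for N = 229 under a 9:7 ratio (total parts = 16):
  cyanogenic: 229 × 9/16 = 128.8125
  acyanogenic: 229 × 7/16 = 100.1875
χ² = Σ (O − E)² / E
  cyanogenic: (137 − 128.8125)² / 128.8125 = 0.5204
  acyanogenic: (92 − 100.1875)² / 100.1875 = 0.6691
χ² = 0.5204 + 0.6691 = 1.1895 ≈ 1.190
Degrees of freedom = 2 − 1 = 1; critical value at α = 0.05 is 3.841.
Since 1.190 < 3.841, we fail to reject the null hypothesis — the data are consistent with the 9:7 ratio.

1.190; consistent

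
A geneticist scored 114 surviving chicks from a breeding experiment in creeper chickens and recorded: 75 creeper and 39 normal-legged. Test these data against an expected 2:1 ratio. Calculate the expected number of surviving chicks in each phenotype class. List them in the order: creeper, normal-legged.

Expected counts for N = 114 under a 2:1 ratio (total parts = 3):
  creeper: 114 × 2/3 = 76
  normal-legged: 114 × 1/3 = 38

76, 38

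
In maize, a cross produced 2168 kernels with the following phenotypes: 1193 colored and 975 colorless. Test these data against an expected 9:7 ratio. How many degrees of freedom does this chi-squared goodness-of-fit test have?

A goodness-of-fit test with 2 phenotype classes has df = 2 − 1 = 1.

1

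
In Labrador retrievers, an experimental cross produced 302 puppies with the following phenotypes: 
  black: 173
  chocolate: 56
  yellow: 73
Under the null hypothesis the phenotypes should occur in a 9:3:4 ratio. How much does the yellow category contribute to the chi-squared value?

0.083

Under the 9:3:4 hypothesis (Σ ratio = 16, N = 302):
  black: 302 × 9/16 = 169.875
  chocolate: 302 × 3/16 = 56.625
  yellow: 302 × 4/16 = 75.5
Contribution of yellow: (73 − 75.5)² / 75.5 = 0.0828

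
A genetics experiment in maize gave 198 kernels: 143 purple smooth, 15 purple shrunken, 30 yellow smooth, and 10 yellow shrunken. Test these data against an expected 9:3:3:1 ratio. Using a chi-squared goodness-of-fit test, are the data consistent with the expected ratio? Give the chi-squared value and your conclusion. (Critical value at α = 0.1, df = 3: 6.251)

23.989; not consistent

The 9:3:3:1 ratio has 16 parts, so with N = 198 the expected counts are:
  purple smooth: 198 × 9/16 = 111.375
  purple shrunken: 198 × 3/16 = 37.125
  yellow smooth: 198 × 3/16 = 37.125
  yellow shrunken: 198 × 1/16 = 12.375
χ² = Σ (O − E)² / E
  purple smooth: (143 − 111.375)² / 111.375 = 8.9799
  purple shrunken: (15 − 37.125)² / 37.125 = 13.1856
  yellow smooth: (30 − 37.125)² / 37.125 = 1.3674
  yellow shrunken: (10 − 12.375)² / 12.375 = 0.4558
χ² = 8.9799 + 13.1856 + 1.3674 + 0.4558 = 23.9887 ≈ 23.989
Degrees of freedom = 4 − 1 = 3; critical value at α = 0.1 is 6.251.
Since 23.989 > 6.251, we reject the null hypothesis — the data do not fit the 9:3:3:1 ratio.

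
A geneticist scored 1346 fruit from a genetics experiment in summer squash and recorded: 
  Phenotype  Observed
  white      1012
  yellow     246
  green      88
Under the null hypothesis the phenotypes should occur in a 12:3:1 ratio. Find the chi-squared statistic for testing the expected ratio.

0.346

Expected counts for N = 1346 under a 12:3:1 ratio (total parts = 16):
  white: 1346 × 12/16 = 1009.5
  yellow: 1346 × 3/16 = 252.375
  green: 1346 × 1/16 = 84.125
χ² = Σ (O − E)² / E
  white: (1012 − 1009.5)² / 1009.5 = 0.0062
  yellow: (246 − 252.375)² / 252.375 = 0.1610
  green: (88 − 84.125)² / 84.125 = 0.1785
χ² = 0.0062 + 0.1610 + 0.1785 = 0.3457 ≈ 0.346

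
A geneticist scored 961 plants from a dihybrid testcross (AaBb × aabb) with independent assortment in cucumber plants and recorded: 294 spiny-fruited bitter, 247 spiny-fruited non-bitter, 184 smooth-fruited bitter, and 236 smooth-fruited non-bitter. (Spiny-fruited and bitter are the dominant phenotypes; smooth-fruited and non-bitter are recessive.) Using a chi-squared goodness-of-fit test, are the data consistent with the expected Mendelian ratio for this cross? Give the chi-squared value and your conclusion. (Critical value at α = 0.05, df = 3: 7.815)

A dihybrid testcross with independent assortment gives a 1:1:1:1 ratio.
Expected counts for N = 961 under a 1:1:1:1 ratio (total parts = 4):
  spiny-fruited bitter: 961 × 1/4 = 240.25
  spiny-fruited non-bitter: 961 × 1/4 = 240.25
  smooth-fruited bitter: 961 × 1/4 = 240.25
  smooth-fruited non-bitter: 961 × 1/4 = 240.25
χ² = Σ (O − E)² / E
  spiny-fruited bitter: (294 − 240.25)² / 240.25 = 12.0252
  spiny-fruited non-bitter: (247 − 240.25)² / 240.25 = 0.1896
  smooth-fruited bitter: (184 − 240.25)² / 240.25 = 13.1699
  smooth-fruited non-bitter: (236 − 240.25)² / 240.25 = 0.0752
χ² = 12.0252 + 0.1896 + 13.1699 + 0.0752 = 25.4599 ≈ 25.460
Degrees of freedom = 4 − 1 = 3; critical value at α = 0.05 is 7.815.
Since 25.460 > 7.815, we reject the null hypothesis — the data do not fit the 1:1:1:1 ratio.

25.460; not consistent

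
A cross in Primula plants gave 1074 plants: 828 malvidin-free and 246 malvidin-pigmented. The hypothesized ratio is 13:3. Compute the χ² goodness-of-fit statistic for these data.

12.171

Expected counts for N = 1074 under a 13:3 ratio (total parts = 16):
  malvidin-free: 1074 × 13/16 = 872.625
  malvidin-pigmented: 1074 × 3/16 = 201.375
χ² = Σ (O − E)² / E
  malvidin-free: (828 − 872.625)² / 872.625 = 2.2821
  malvidin-pigmented: (246 − 201.375)² / 201.375 = 9.8890
χ² = 2.2821 + 9.8890 = 12.1711 ≈ 12.171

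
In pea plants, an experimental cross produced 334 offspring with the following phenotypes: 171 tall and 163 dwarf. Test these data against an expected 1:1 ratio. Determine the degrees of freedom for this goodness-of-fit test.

A goodness-of-fit test with 2 phenotype classes has df = 2 − 1 = 1.

1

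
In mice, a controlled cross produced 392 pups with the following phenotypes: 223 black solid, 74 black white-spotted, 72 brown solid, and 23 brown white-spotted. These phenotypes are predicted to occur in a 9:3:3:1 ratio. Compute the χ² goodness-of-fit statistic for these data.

0.154

The 9:3:3:1 ratio has 16 parts, so with N = 392 the expected counts are:
  black solid: 392 × 9/16 = 220.5
  black white-spotted: 392 × 3/16 = 73.5
  brown solid: 392 × 3/16 = 73.5
  brown white-spotted: 392 × 1/16 = 24.5
χ² = Σ (O − E)² / E
  black solid: (223 − 220.5)² / 220.5 = 0.0283
  black white-spotted: (74 − 73.5)² / 73.5 = 0.0034
  brown solid: (72 − 73.5)² / 73.5 = 0.0306
  brown white-spotted: (23 − 24.5)² / 24.5 = 0.0918
χ² = 0.0283 + 0.0034 + 0.0306 + 0.0918 = 0.1541 ≈ 0.154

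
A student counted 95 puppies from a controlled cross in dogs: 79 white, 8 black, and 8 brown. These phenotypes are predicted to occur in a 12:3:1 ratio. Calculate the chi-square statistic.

6.965

Total ratio parts = 16. Expected numbers out of 95:
  white: 95 × 12/16 = 71.25
  black: 95 × 3/16 = 17.8125
  brown: 95 × 1/16 = 5.9375
χ² = Σ (O − E)² / E
  white: (79 − 71.25)² / 71.25 = 0.8430
  black: (8 − 17.8125)² / 17.8125 = 5.4055
  brown: (8 − 5.9375)² / 5.9375 = 0.7164
χ² = 0.8430 + 5.4055 + 0.7164 = 6.9649 ≈ 6.965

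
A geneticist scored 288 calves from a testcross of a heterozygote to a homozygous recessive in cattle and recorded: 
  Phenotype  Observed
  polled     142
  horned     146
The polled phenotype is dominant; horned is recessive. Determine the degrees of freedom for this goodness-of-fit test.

1

A testcross of a heterozygote (Aa × aa) gives a 1:1 phenotypic ratio.
A goodness-of-fit test with 2 phenotype classes has df = 2 − 1 = 1.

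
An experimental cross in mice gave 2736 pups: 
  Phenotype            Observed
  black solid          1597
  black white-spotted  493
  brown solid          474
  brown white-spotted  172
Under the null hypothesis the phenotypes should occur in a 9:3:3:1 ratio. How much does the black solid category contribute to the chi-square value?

2.186

Total ratio parts = 16. Expected numbers out of 2736:
  black solid: 2736 × 9/16 = 1539
  black white-spotted: 2736 × 3/16 = 513
  brown solid: 2736 × 3/16 = 513
  brown white-spotted: 2736 × 1/16 = 171
Contribution of black solid: (1597 − 1539)² / 1539 = 2.1858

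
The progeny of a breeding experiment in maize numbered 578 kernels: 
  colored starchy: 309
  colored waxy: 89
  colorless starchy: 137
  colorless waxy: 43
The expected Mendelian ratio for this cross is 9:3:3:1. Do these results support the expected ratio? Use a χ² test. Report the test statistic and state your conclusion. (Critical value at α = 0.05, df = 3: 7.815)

Under the 9:3:3:1 hypothesis (Σ ratio = 16, N = 578):
  colored starchy: 578 × 9/16 = 325.125
  colored waxy: 578 × 3/16 = 108.375
  colorless starchy: 578 × 3/16 = 108.375
  colorless waxy: 578 × 1/16 = 36.125
χ² = Σ (O − E)² / E
  colored starchy: (309 − 325.125)² / 325.125 = 0.7997
  colored waxy: (89 − 108.375)² / 108.375 = 3.4638
  colorless starchy: (137 − 108.375)² / 108.375 = 7.5607
  colorless waxy: (43 − 36.125)² / 36.125 = 1.3084
χ² = 0.7997 + 3.4638 + 7.5607 + 1.3084 = 13.1326 ≈ 13.133
Degrees of freedom = 4 − 1 = 3; critical value at α = 0.05 is 7.815.
Since 13.133 > 7.815, we reject the null hypothesis — the data do not fit the 9:3:3:1 ratio.

13.133; not consistent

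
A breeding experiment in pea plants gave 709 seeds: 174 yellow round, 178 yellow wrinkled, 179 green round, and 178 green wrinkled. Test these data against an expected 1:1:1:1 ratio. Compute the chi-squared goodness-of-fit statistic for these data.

The 1:1:1:1 ratio has 4 parts, so with N = 709 the expected counts are:
  yellow round: 709 × 1/4 = 177.25
  yellow wrinkled: 709 × 1/4 = 177.25
  green round: 709 × 1/4 = 177.25
  green wrinkled: 709 × 1/4 = 177.25
χ² = Σ (O − E)² / E
  yellow round: (174 − 177.25)² / 177.25 = 0.0596
  yellow wrinkled: (178 − 177.25)² / 177.25 = 0.0032
  green round: (179 − 177.25)² / 177.25 = 0.0173
  green wrinkled: (178 − 177.25)² / 177.25 = 0.0032
χ² = 0.0596 + 0.0032 + 0.0173 + 0.0032 = 0.0833 ≈ 0.083

0.083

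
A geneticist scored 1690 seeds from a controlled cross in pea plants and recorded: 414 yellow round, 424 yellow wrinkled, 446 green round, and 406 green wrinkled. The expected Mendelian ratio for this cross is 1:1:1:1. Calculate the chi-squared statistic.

Total ratio parts = 4. Expected numbers out of 1690:
  yellow round: 1690 × 1/4 = 422.5
  yellow wrinkled: 1690 × 1/4 = 422.5
  green round: 1690 × 1/4 = 422.5
  green wrinkled: 1690 × 1/4 = 422.5
χ² = Σ (O − E)² / E
  yellow round: (414 − 422.5)² / 422.5 = 0.1710
  yellow wrinkled: (424 − 422.5)² / 422.5 = 0.0053
  green round: (446 − 422.5)² / 422.5 = 1.3071
  green wrinkled: (406 − 422.5)² / 422.5 = 0.6444
χ² = 0.1710 + 0.0053 + 1.3071 + 0.6444 = 2.1278 ≈ 2.128

2.128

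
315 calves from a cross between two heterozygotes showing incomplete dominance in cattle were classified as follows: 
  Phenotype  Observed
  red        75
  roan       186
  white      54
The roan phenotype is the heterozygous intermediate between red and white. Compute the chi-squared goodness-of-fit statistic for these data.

13.114

With incomplete dominance, a heterozygote × heterozygote cross gives a 1:2:1 phenotypic ratio.
Expected counts for N = 315 under a 1:2:1 ratio (total parts = 4):
  red: 315 × 1/4 = 78.75
  roan: 315 × 2/4 = 157.5
  white: 315 × 1/4 = 78.75
χ² = Σ (O − E)² / E
  red: (75 − 78.75)² / 78.75 = 0.1786
  roan: (186 − 157.5)² / 157.5 = 5.1571
  white: (54 − 78.75)² / 78.75 = 7.7786
χ² = 0.1786 + 5.1571 + 7.7786 = 13.1143 ≈ 13.114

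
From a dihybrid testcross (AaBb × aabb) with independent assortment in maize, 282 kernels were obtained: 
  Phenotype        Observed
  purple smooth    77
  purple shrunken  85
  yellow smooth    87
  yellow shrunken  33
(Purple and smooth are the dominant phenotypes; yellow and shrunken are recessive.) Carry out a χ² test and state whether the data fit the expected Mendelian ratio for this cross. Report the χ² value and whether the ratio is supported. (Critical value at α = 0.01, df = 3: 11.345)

27.390; not consistent

A dihybrid testcross with independent assortment gives a 1:1:1:1 ratio.
Under the 1:1:1:1 hypothesis (Σ ratio = 4, N = 282):
  purple smooth: 282 × 1/4 = 70.5
  purple shrunken: 282 × 1/4 = 70.5
  yellow smooth: 282 × 1/4 = 70.5
  yellow shrunken: 282 × 1/4 = 70.5
χ² = Σ (O − E)² / E
  purple smooth: (77 − 70.5)² / 70.5 = 0.5993
  purple shrunken: (85 − 70.5)² / 70.5 = 2.9823
  yellow smooth: (87 − 70.5)² / 70.5 = 3.8617
  yellow shrunken: (33 − 70.5)² / 70.5 = 19.9468
χ² = 0.5993 + 2.9823 + 3.8617 + 19.9468 = 27.3901 ≈ 27.390
Degrees of freedom = 4 − 1 = 3; critical value at α = 0.01 is 11.345.
Since 27.390 > 11.345, we reject the null hypothesis — the data do not fit the 1:1:1:1 ratio.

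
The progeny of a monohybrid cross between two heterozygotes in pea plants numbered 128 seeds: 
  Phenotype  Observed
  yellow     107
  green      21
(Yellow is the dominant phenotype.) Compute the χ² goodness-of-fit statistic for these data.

5.042

For a monohybrid cross between heterozygotes with complete dominance, the expected phenotypic ratio is 3:1.
Total ratio parts = 4. Expected numbers out of 128:
  yellow: 128 × 3/4 = 96
  green: 128 × 1/4 = 32
χ² = Σ (O − E)² / E
  yellow: (107 − 96)² / 96 = 1.2604
  green: (21 − 32)² / 32 = 3.7812
χ² = 1.2604 + 3.7812 = 5.0416 ≈ 5.042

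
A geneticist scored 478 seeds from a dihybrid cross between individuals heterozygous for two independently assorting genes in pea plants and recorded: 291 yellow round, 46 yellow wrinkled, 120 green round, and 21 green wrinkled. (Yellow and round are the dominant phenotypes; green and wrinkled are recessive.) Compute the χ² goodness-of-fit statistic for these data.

35.986

A dihybrid F₂ with independent assortment and complete dominance at both loci gives a 9:3:3:1 phenotypic ratio.
Total ratio parts = 16. Expected numbers out of 478:
  yellow round: 478 × 9/16 = 268.875
  yellow wrinkled: 478 × 3/16 = 89.625
  green round: 478 × 3/16 = 89.625
  green wrinkled: 478 × 1/16 = 29.875
χ² = Σ (O − E)² / E
  yellow round: (291 − 268.875)² / 268.875 = 1.8206
  yellow wrinkled: (46 − 89.625)² / 89.625 = 21.2345
  green round: (120 − 89.625)² / 89.625 = 10.2945
  green wrinkled: (21 − 29.875)² / 29.875 = 2.6365
χ² = 1.8206 + 21.2345 + 10.2945 + 2.6365 = 35.9861 ≈ 35.986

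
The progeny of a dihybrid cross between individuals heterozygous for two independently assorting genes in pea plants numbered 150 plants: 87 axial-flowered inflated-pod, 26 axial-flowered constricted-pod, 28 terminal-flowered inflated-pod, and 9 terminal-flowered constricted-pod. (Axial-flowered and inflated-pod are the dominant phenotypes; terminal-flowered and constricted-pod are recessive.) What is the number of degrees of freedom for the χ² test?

3

A dihybrid F₂ with independent assortment and complete dominance at both loci gives a 9:3:3:1 phenotypic ratio.
A goodness-of-fit test with 4 phenotype classes has df = 4 − 1 = 3.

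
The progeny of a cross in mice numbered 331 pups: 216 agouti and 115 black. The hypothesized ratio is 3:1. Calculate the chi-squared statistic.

16.758

The 3:1 ratio has 4 parts, so with N = 331 the expected counts are:
  agouti: 331 × 3/4 = 248.25
  black: 331 × 1/4 = 82.75
χ² = Σ (O − E)² / E
  agouti: (216 − 248.25)² / 248.25 = 4.1896
  black: (115 − 82.75)² / 82.75 = 12.5687
χ² = 4.1896 + 12.5687 = 16.7583 ≈ 16.758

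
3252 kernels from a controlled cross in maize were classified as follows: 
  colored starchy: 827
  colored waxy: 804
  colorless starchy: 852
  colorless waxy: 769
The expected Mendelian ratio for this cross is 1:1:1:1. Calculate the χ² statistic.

4.593

Under the 1:1:1:1 hypothesis (Σ ratio = 4, N = 3252):
  colored starchy: 3252 × 1/4 = 813
  colored waxy: 3252 × 1/4 = 813
  colorless starchy: 3252 × 1/4 = 813
  colorless waxy: 3252 × 1/4 = 813
χ² = Σ (O − E)² / E
  colored starchy: (827 − 813)² / 813 = 0.2411
  colored waxy: (804 − 813)² / 813 = 0.0996
  colorless starchy: (852 − 813)² / 813 = 1.8708
  colorless waxy: (769 − 813)² / 813 = 2.3813
χ² = 0.2411 + 0.0996 + 1.8708 + 2.3813 = 4.5928 ≈ 4.593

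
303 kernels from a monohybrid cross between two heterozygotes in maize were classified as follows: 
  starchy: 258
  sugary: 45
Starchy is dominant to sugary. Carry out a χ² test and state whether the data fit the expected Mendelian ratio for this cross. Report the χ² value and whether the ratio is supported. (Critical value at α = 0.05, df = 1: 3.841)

For a monohybrid cross between heterozygotes with complete dominance, the expected phenotypic ratio is 3:1.
Total ratio parts = 4. Expected numbers out of 303:
  starchy: 303 × 3/4 = 227.25
  sugary: 303 × 1/4 = 75.75
χ² = Σ (O − E)² / E
  starchy: (258 − 227.25)² / 227.25 = 4.1609
  sugary: (45 − 75.75)² / 75.75 = 12.4827
χ² = 4.1609 + 12.4827 = 16.6436 ≈ 16.644
Degrees of freedom = 2 − 1 = 1; critical value at α = 0.05 is 3.841.
Since 16.644 > 3.841, we reject the null hypothesis — the data do not fit the 3:1 ratio.

16.644; not consistent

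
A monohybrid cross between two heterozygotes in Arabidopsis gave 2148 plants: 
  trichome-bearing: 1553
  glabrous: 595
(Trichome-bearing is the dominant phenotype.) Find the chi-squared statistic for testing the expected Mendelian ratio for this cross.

For a monohybrid cross between heterozygotes with complete dominance, the expected phenotypic ratio is 3:1.
The 3:1 ratio has 4 parts, so with N = 2148 the expected counts are:
  trichome-bearing: 2148 × 3/4 = 1611
  glabrous: 2148 × 1/4 = 537
χ² = Σ (O − E)² / E
  trichome-bearing: (1553 − 1611)² / 1611 = 2.0881
  glabrous: (595 − 537)² / 537 = 6.2644
χ² = 2.0881 + 6.2644 = 8.3525 ≈ 8.353

8.353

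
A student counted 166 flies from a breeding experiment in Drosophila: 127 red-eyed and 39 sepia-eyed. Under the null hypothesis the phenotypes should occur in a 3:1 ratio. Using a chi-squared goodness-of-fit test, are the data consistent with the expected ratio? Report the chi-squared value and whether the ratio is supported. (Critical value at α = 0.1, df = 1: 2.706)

0.201; consistent

Under the 3:1 hypothesis (Σ ratio = 4, N = 166):
  red-eyed: 166 × 3/4 = 124.5
  sepia-eyed: 166 × 1/4 = 41.5
χ² = Σ (O − E)² / E
  red-eyed: (127 − 124.5)² / 124.5 = 0.0502
  sepia-eyed: (39 − 41.5)² / 41.5 = 0.1506
χ² = 0.0502 + 0.1506 = 0.2008 ≈ 0.201
Degrees of freedom = 2 − 1 = 1; critical value at α = 0.1 is 2.706.
Since 0.201 < 2.706, we fail to reject the null hypothesis — the data are consistent with the 3:1 ratio.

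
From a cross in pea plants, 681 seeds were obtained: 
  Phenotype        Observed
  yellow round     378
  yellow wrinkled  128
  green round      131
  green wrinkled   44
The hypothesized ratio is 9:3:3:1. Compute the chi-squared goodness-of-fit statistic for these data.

Total ratio parts = 16. Expected numbers out of 681:
  yellow round: 681 × 9/16 = 383.0625
  yellow wrinkled: 681 × 3/16 = 127.6875
  green round: 681 × 3/16 = 127.6875
  green wrinkled: 681 × 1/16 = 42.5625
χ² = Σ (O − E)² / E
  yellow round: (378 − 383.0625)² / 383.0625 = 0.0669
  yellow wrinkled: (128 − 127.6875)² / 127.6875 = 0.0008
  green round: (131 − 127.6875)² / 127.6875 = 0.0859
  green wrinkled: (44 − 42.5625)² / 42.5625 = 0.0485
χ² = 0.0669 + 0.0008 + 0.0859 + 0.0485 = 0.2021 ≈ 0.202

0.202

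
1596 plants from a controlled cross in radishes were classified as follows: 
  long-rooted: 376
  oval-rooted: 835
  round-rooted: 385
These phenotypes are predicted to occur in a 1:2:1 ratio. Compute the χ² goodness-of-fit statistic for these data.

Expected counts for N = 1596 under a 1:2:1 ratio (total parts = 4):
  long-rooted: 1596 × 1/4 = 399
  oval-rooted: 1596 × 2/4 = 798
  round-rooted: 1596 × 1/4 = 399
χ² = Σ (O − E)² / E
  long-rooted: (376 − 399)² / 399 = 1.3258
  oval-rooted: (835 − 798)² / 798 = 1.7155
  round-rooted: (385 − 399)² / 399 = 0.4912
χ² = 1.3258 + 1.7155 + 0.4912 = 3.5325 ≈ 3.533

3.533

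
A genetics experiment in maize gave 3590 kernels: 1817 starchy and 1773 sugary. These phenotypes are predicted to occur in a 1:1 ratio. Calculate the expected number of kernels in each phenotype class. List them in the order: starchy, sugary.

Under the 1:1 hypothesis (Σ ratio = 2, N = 3590):
  starchy: 3590 × 1/2 = 1795
  sugary: 3590 × 1/2 = 1795

1795, 1795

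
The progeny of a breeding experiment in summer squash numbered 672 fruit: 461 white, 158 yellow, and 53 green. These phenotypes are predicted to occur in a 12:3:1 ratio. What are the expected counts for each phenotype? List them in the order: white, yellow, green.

Under the 12:3:1 hypothesis (Σ ratio = 16, N = 672):
  white: 672 × 12/16 = 504
  yellow: 672 × 3/16 = 126
  green: 672 × 1/16 = 42

504, 126, 42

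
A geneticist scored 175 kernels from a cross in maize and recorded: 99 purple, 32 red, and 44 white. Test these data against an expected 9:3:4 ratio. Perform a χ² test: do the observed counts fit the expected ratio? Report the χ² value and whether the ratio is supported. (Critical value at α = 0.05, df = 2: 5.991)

0.025; consistent

Expected counts for N = 175 under a 9:3:4 ratio (total parts = 16):
  purple: 175 × 9/16 = 98.4375
  red: 175 × 3/16 = 32.8125
  white: 175 × 4/16 = 43.75
χ² = Σ (O − E)² / E
  purple: (99 − 98.4375)² / 98.4375 = 0.0032
  red: (32 − 32.8125)² / 32.8125 = 0.0201
  white: (44 − 43.75)² / 43.75 = 0.0014
χ² = 0.0032 + 0.0201 + 0.0014 = 0.0247 ≈ 0.025
Degrees of freedom = 3 − 1 = 2; critical value at α = 0.05 is 5.991.
Since 0.025 < 5.991, we fail to reject the null hypothesis — the data are consistent with the 9:3:4 ratio.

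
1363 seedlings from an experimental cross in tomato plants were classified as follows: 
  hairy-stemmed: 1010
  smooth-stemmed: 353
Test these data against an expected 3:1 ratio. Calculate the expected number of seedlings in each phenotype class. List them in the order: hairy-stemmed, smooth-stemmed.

Expected counts for N = 1363 under a 3:1 ratio (total parts = 4):
  hairy-stemmed: 1363 × 3/4 = 1022.25
  smooth-stemmed: 1363 × 1/4 = 340.75

1022.25, 340.75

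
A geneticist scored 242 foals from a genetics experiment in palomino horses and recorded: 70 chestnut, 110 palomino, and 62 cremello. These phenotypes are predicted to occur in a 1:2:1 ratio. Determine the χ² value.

Total ratio parts = 4. Expected numbers out of 242:
  chestnut: 242 × 1/4 = 60.5
  palomino: 242 × 2/4 = 121
  cremello: 242 × 1/4 = 60.5
χ² = Σ (O − E)² / E
  chestnut: (70 − 60.5)² / 60.5 = 1.4917
  palomino: (110 − 121)² / 121 = 1.0000
  cremello: (62 − 60.5)² / 60.5 = 0.0372
χ² = 1.4917 + 1.0000 + 0.0372 = 2.5289 ≈ 2.529

2.529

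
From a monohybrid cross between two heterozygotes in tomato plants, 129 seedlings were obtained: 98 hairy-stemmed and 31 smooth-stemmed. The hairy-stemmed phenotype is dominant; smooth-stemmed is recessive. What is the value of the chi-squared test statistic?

0.065

For a monohybrid cross between heterozygotes with complete dominance, the expected phenotypic ratio is 3:1.
The 3:1 ratio has 4 parts, so with N = 129 the expected counts are:
  hairy-stemmed: 129 × 3/4 = 96.75
  smooth-stemmed: 129 × 1/4 = 32.25
χ² = Σ (O − E)² / E
  hairy-stemmed: (98 − 96.75)² / 96.75 = 0.0161
  smooth-stemmed: (31 − 32.25)² / 32.25 = 0.0484
χ² = 0.0161 + 0.0484 = 0.0645 ≈ 0.065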